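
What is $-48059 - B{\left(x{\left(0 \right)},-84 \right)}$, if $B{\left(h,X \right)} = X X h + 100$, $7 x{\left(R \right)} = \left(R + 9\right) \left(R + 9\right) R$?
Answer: $-48159$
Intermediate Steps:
$x{\left(R \right)} = \frac{R \left(9 + R\right)^{2}}{7}$ ($x{\left(R \right)} = \frac{\left(R + 9\right) \left(R + 9\right) R}{7} = \frac{\left(9 + R\right) \left(9 + R\right) R}{7} = \frac{\left(9 + R\right)^{2} R}{7} = \frac{R \left(9 + R\right)^{2}}{7}$)
$B{\left(h,X \right)} = 100 + h X^{2}$ ($B{\left(h,X \right)} = X^{2} h + 100 = h X^{2} + 100 = 100 + h X^{2}$)
$-48059 - B{\left(x{\left(0 \right)},-84 \right)} = -48059 - \left(100 + \frac{1}{7} \cdot 0 \left(9 + 0\right)^{2} \left(-84\right)^{2}\right) = -48059 - \left(100 + \frac{1}{7} \cdot 0 \cdot 9^{2} \cdot 7056\right) = -48059 - \left(100 + \frac{1}{7} \cdot 0 \cdot 81 \cdot 7056\right) = -48059 - \left(100 + 0 \cdot 7056\right) = -48059 - \left(100 + 0\right) = -48059 - 100 = -48159$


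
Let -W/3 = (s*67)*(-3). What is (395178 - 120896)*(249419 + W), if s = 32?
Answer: 73703687630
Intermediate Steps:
W = 19296 (W = -3*32*67*(-3) = -6432*(-3) = -3*(-6432) = 19296)
(395178 - 120896)*(249419 + W) = (395178 - 120896)*(249419 + 19296) = 274282*268715 = 73703687630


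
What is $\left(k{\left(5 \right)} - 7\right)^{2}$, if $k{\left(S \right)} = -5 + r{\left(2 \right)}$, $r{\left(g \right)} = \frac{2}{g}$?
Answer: $121$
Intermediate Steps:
$k{\left(S \right)} = -4$ ($k{\left(S \right)} = -5 + \frac{2}{2} = -5 + 2 \cdot \frac{1}{2} = -5 + 1 = -4$)
$\left(k{\left(5 \right)} - 7\right)^{2} = \left(-4 - 7\right)^{2} = \left(-11\right)^{2} = 121$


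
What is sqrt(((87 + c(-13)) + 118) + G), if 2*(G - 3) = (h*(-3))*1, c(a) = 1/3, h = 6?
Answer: sqrt(1794)/3 ≈ 14.119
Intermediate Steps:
c(a) = 1/3
G = -6 (G = 3 + ((6*(-3))*1)/2 = 3 + (-18*1)/2 = 3 + (1/2)*(-18) = 3 - 9 = -6)
sqrt(((87 + c(-13)) + 118) + G) = sqrt(((87 + 1/3) + 118) - 6) = sqrt((262/3 + 118) - 6) = sqrt(616/3 - 6) = sqrt(598/3) = sqrt(1794)/3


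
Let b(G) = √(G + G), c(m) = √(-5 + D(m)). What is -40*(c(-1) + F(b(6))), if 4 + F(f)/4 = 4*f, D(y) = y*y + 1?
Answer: 640 - 40*√3*(32 + I) ≈ -1577.0 - 69.282*I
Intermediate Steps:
D(y) = 1 + y² (D(y) = y² + 1 = 1 + y²)
c(m) = √(-4 + m²) (c(m) = √(-5 + (1 + m²)) = √(-4 + m²))
b(G) = √2*√G (b(G) = √(2*G) = √2*√G)
F(f) = -16 + 16*f (F(f) = -16 + 4*(4*f) = -16 + 16*f)
-40*(c(-1) + F(b(6))) = -40*(√(-4 + (-1)²) + (-16 + 16*(√2*√6))) = -40*(√(-4 + 1) + (-16 + 16*(2*√3))) = -40*(√(-3) + (-16 + 32*√3)) = -40*(I*√3 + (-16 + 32*√3)) = -40*(-16 + 32*√3 + I*√3) = 640 - 1280*√3 - 40*I*√3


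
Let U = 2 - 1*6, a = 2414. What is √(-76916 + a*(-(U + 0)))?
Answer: 2*I*√16815 ≈ 259.35*I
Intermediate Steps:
U = -4 (U = 2 - 6 = -4)
√(-76916 + a*(-(U + 0))) = √(-76916 + 2414*(-(-4 + 0))) = √(-76916 + 2414*(-1*(-4))) = √(-76916 + 2414*4) = √(-76916 + 9656) = √(-67260) = 2*I*√16815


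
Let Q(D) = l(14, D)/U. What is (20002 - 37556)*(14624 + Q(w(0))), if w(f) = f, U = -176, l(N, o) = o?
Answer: -256709696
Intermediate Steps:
Q(D) = -D/176 (Q(D) = D/(-176) = D*(-1/176) = -D/176)
(20002 - 37556)*(14624 + Q(w(0))) = (20002 - 37556)*(14624 - 1/176*0) = -17554*(14624 + 0) = -17554*14624 = -256709696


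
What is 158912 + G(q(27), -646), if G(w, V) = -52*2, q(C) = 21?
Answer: 158808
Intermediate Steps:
G(w, V) = -104
158912 + G(q(27), -646) = 158912 - 104 = 158808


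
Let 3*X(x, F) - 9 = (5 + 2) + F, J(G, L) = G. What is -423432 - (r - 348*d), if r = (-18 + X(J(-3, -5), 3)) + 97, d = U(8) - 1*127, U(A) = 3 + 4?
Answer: -1395832/3 ≈ -4.6528e+5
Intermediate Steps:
U(A) = 7
d = -120 (d = 7 - 1*127 = 7 - 127 = -120)
X(x, F) = 16/3 + F/3 (X(x, F) = 3 + ((5 + 2) + F)/3 = 3 + (7 + F)/3 = 3 + (7/3 + F/3) = 16/3 + F/3)
r = 256/3 (r = (-18 + (16/3 + (⅓)*3)) + 97 = (-18 + (16/3 + 1)) + 97 = (-18 + 19/3) + 97 = -35/3 + 97 = 256/3 ≈ 85.333)
-423432 - (r - 348*d) = -423432 - (256/3 - 348*(-120)) = -423432 - (256/3 + 41760) = -423432 - 1*125536/3 = -423432 - 125536/3 = -1395832/3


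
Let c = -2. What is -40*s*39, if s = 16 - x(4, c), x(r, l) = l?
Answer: -28080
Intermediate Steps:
s = 18 (s = 16 - 1*(-2) = 16 + 2 = 18)
-40*s*39 = -40*18*39 = -720*39 = -28080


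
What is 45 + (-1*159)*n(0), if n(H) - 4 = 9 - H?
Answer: -2022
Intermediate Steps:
n(H) = 13 - H (n(H) = 4 + (9 - H) = 13 - H)
45 + (-1*159)*n(0) = 45 + (-1*159)*(13 - 1*0) = 45 - 159*(13 + 0) = 45 - 159*13 = 45 - 2067 = -2022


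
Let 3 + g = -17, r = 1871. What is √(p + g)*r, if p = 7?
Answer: 1871*I*√13 ≈ 6746.0*I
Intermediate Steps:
g = -20 (g = -3 - 17 = -20)
√(p + g)*r = √(7 - 20)*1871 = √(-13)*1871 = (I*√13)*1871 = 1871*I*√13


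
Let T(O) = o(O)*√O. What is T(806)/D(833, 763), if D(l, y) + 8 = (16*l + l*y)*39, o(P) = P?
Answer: 806*√806/25307365 ≈ 0.00090418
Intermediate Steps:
D(l, y) = -8 + 624*l + 39*l*y (D(l, y) = -8 + (16*l + l*y)*39 = -8 + (624*l + 39*l*y) = -8 + 624*l + 39*l*y)
T(O) = O^(3/2) (T(O) = O*√O = O^(3/2))
T(806)/D(833, 763) = 806^(3/2)/(-8 + 624*833 + 39*833*763) = (806*√806)/(-8 + 519792 + 24787581) = (806*√806)/25307365 = (806*√806)*(1/25307365) = 806*√806/25307365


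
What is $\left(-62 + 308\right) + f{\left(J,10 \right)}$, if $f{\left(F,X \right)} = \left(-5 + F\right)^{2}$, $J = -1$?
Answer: $282$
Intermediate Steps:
$\left(-62 + 308\right) + f{\left(J,10 \right)} = \left(-62 + 308\right) + \left(-5 - 1\right)^{2} = 246 + \left(-6\right)^{2} = 246 + 36 = 282$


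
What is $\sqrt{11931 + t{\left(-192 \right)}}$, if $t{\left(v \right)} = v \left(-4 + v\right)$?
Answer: $3 \sqrt{5507} \approx 222.63$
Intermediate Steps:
$\sqrt{11931 + t{\left(-192 \right)}} = \sqrt{11931 - 192 \left(-4 - 192\right)} = \sqrt{11931 - -37632} = \sqrt{11931 + 37632} = \sqrt{49563} = 3 \sqrt{5507}$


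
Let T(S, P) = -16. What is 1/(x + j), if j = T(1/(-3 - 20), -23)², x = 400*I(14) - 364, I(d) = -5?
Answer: -1/2108 ≈ -0.00047438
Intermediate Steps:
x = -2364 (x = 400*(-5) - 364 = -2000 - 364 = -2364)
j = 256 (j = (-16)² = 256)
1/(x + j) = 1/(-2364 + 256) = 1/(-2108) = -1/2108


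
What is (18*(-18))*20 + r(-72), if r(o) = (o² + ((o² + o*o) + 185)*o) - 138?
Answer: -761250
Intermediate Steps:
r(o) = -138 + o² + o*(185 + 2*o²) (r(o) = (o² + ((o² + o²) + 185)*o) - 138 = (o² + (2*o² + 185)*o) - 138 = (o² + (185 + 2*o²)*o) - 138 = (o² + o*(185 + 2*o²)) - 138 = -138 + o² + o*(185 + 2*o²))
(18*(-18))*20 + r(-72) = (18*(-18))*20 + (-138 + (-72)² + 2*(-72)³ + 185*(-72)) = -324*20 + (-138 + 5184 + 2*(-373248) - 13320) = -6480 + (-138 + 5184 - 746496 - 13320) = -6480 - 754770 = -761250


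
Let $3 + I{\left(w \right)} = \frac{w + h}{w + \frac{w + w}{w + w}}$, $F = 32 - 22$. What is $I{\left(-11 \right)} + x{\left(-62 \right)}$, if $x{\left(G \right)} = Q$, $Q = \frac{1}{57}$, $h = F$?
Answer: $- \frac{1643}{570} \approx -2.8825$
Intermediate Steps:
$F = 10$
$h = 10$
$Q = \frac{1}{57} \approx 0.017544$
$x{\left(G \right)} = \frac{1}{57}$
$I{\left(w \right)} = -3 + \frac{10 + w}{1 + w}$ ($I{\left(w \right)} = -3 + \frac{w + 10}{w + \frac{w + w}{w + w}} = -3 + \frac{10 + w}{w + \frac{2 w}{2 w}} = -3 + \frac{10 + w}{w + 2 w \frac{1}{2 w}} = -3 + \frac{10 + w}{w + 1} = -3 + \frac{10 + w}{1 + w}$)
$I{\left(-11 \right)} + x{\left(-62 \right)} = \frac{7 - -22}{1 - 11} + \frac{1}{57} = \frac{7 + 22}{-10} + \frac{1}{57} = \left(- \frac{1}{10}\right) 29 + \frac{1}{57} = - \frac{29}{10} + \frac{1}{57} = - \frac{1643}{570}$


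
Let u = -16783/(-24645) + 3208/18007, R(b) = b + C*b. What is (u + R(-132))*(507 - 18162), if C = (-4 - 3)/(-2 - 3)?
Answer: 15002366007877/2689591 ≈ 5.5779e+6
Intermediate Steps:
C = 7/5 (C = -7/(-5) = -7*(-⅕) = 7/5 ≈ 1.4000)
R(b) = 12*b/5 (R(b) = b + 7*b/5 = 12*b/5)
u = 381272641/443782515 (u = -16783*(-1/24645) + 3208*(1/18007) = 16783/24645 + 3208/18007 = 381272641/443782515 ≈ 0.85914)
(u + R(-132))*(507 - 18162) = (381272641/443782515 + (12/5)*(-132))*(507 - 18162) = (381272641/443782515 - 1584/5)*(-17655) = -140209028111/443782515*(-17655) = 15002366007877/2689591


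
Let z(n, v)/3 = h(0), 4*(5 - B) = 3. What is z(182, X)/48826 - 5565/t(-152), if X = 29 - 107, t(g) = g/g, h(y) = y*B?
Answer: -5565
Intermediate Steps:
B = 17/4 (B = 5 - ¼*3 = 5 - ¾ = 17/4 ≈ 4.2500)
h(y) = 17*y/4 (h(y) = y*(17/4) = 17*y/4)
t(g) = 1
X = -78
z(n, v) = 0 (z(n, v) = 3*((17/4)*0) = 3*0 = 0)
z(182, X)/48826 - 5565/t(-152) = 0/48826 - 5565/1 = 0*(1/48826) - 5565*1 = 0 - 5565 = -5565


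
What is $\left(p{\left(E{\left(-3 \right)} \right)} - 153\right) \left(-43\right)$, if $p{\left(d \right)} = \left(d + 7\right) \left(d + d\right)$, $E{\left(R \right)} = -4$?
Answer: $7611$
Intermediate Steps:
$p{\left(d \right)} = 2 d \left(7 + d\right)$ ($p{\left(d \right)} = \left(7 + d\right) 2 d = 2 d \left(7 + d\right)$)
$\left(p{\left(E{\left(-3 \right)} \right)} - 153\right) \left(-43\right) = \left(2 \left(-4\right) \left(7 - 4\right) - 153\right) \left(-43\right) = \left(2 \left(-4\right) 3 - 153\right) \left(-43\right) = \left(-24 - 153\right) \left(-43\right) = \left(-177\right) \left(-43\right) = 7611$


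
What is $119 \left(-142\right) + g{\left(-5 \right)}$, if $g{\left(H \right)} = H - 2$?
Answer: $-16905$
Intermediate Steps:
$g{\left(H \right)} = -2 + H$ ($g{\left(H \right)} = H - 2 = -2 + H$)
$119 \left(-142\right) + g{\left(-5 \right)} = 119 \left(-142\right) - 7 = -16898 - 7 = -16905$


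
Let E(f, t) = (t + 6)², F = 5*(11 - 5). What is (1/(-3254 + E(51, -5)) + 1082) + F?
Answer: 3617335/3253 ≈ 1112.0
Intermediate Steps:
F = 30 (F = 5*6 = 30)
E(f, t) = (6 + t)²
(1/(-3254 + E(51, -5)) + 1082) + F = (1/(-3254 + (6 - 5)²) + 1082) + 30 = (1/(-3254 + 1²) + 1082) + 30 = (1/(-3254 + 1) + 1082) + 30 = (1/(-3253) + 1082) + 30 = (-1/3253 + 1082) + 30 = 3519745/3253 + 30 = 3617335/3253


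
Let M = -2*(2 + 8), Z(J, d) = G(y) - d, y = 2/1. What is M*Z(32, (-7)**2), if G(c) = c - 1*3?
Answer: 1000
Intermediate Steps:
y = 2 (y = 2*1 = 2)
G(c) = -3 + c (G(c) = c - 3 = -3 + c)
Z(J, d) = -1 - d (Z(J, d) = (-3 + 2) - d = -1 - d)
M = -20 (M = -2*10 = -20)
M*Z(32, (-7)**2) = -20*(-1 - 1*(-7)**2) = -20*(-1 - 1*49) = -20*(-1 - 49) = -20*(-50) = 1000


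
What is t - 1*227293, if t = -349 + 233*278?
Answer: -162868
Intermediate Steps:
t = 64425 (t = -349 + 64774 = 64425)
t - 1*227293 = 64425 - 1*227293 = 64425 - 227293 = -162868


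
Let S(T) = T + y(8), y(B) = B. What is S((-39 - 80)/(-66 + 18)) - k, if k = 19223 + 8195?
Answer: -1315561/48 ≈ -27408.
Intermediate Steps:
k = 27418
S(T) = 8 + T (S(T) = T + 8 = 8 + T)
S((-39 - 80)/(-66 + 18)) - k = (8 + (-39 - 80)/(-66 + 18)) - 1*27418 = (8 - 119/(-48)) - 27418 = (8 - 119*(-1/48)) - 27418 = (8 + 119/48) - 27418 = 503/48 - 27418 = -1315561/48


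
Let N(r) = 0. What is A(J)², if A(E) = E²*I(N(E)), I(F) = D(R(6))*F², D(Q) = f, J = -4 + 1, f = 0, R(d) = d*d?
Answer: 0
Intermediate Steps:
R(d) = d²
J = -3
D(Q) = 0
I(F) = 0 (I(F) = 0*F² = 0)
A(E) = 0 (A(E) = E²*0 = 0)
A(J)² = 0² = 0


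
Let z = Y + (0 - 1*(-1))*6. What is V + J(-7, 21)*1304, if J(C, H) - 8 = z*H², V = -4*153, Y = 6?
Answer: 6910588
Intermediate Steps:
V = -612
z = 12 (z = 6 + (0 - 1*(-1))*6 = 6 + (0 + 1)*6 = 6 + 1*6 = 6 + 6 = 12)
J(C, H) = 8 + 12*H²
V + J(-7, 21)*1304 = -612 + (8 + 12*21²)*1304 = -612 + (8 + 12*441)*1304 = -612 + (8 + 5292)*1304 = -612 + 5300*1304 = -612 + 6911200 = 6910588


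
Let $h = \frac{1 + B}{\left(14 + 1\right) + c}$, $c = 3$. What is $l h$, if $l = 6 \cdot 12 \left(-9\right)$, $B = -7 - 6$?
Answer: $432$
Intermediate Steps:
$B = -13$
$l = -648$ ($l = 72 \left(-9\right) = -648$)
$h = - \frac{2}{3}$ ($h = \frac{1 - 13}{\left(14 + 1\right) + 3} = - \frac{12}{15 + 3} = - \frac{12}{18} = \left(-12\right) \frac{1}{18} = - \frac{2}{3} \approx -0.66667$)
$l h = \left(-648\right) \left(- \frac{2}{3}\right) = 432$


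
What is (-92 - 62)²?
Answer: 23716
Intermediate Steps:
(-92 - 62)² = (-154)² = 23716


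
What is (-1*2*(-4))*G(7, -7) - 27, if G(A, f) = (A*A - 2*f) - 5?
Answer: 437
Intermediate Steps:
G(A, f) = -5 + A**2 - 2*f (G(A, f) = (A**2 - 2*f) - 5 = -5 + A**2 - 2*f)
(-1*2*(-4))*G(7, -7) - 27 = (-1*2*(-4))*(-5 + 7**2 - 2*(-7)) - 27 = (-2*(-4))*(-5 + 49 + 14) - 27 = 8*58 - 27 = 464 - 27 = 437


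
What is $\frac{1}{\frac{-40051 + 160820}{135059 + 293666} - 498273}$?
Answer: $- \frac{38975}{19420179196} \approx -2.0069 \cdot 10^{-6}$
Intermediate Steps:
$\frac{1}{\frac{-40051 + 160820}{135059 + 293666} - 498273} = \frac{1}{\frac{120769}{428725} - 498273} = \frac{1}{120769 \cdot \frac{1}{428725} - 498273} = \frac{1}{\frac{10979}{38975} - 498273} = \frac{1}{- \frac{19420179196}{38975}} = - \frac{38975}{19420179196}$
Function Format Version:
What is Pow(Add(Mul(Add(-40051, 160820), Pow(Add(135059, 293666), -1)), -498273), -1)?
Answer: Rational(-38975, 19420179196) ≈ -2.0069e-6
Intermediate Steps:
Pow(Add(Mul(Add(-40051, 160820), Pow(Add(135059, 293666), -1)), -498273), -1) = Pow(Add(Mul(120769, Pow(428725, -1)), -498273), -1) = Pow(Add(Mul(120769, Rational(1, 428725)), -498273), -1) = Pow(Add(Rational(10979, 38975), -498273), -1) = Pow(Rational(-19420179196, 38975), -1) = Rational(-38975, 19420179196)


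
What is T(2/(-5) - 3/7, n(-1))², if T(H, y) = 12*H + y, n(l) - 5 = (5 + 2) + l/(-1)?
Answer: 11449/1225 ≈ 9.3461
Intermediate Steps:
n(l) = 12 - l (n(l) = 5 + ((5 + 2) + l/(-1)) = 5 + (7 + l*(-1)) = 5 + (7 - l) = 12 - l)
T(H, y) = y + 12*H
T(2/(-5) - 3/7, n(-1))² = ((12 - 1*(-1)) + 12*(2/(-5) - 3/7))² = ((12 + 1) + 12*(2*(-⅕) - 3*⅐))² = (13 + 12*(-⅖ - 3/7))² = (13 + 12*(-29/35))² = (13 - 348/35)² = (107/35)² = 11449/1225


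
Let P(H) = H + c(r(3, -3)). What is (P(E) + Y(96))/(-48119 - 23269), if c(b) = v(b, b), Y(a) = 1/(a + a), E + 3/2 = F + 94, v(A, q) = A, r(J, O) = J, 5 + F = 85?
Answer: -33697/13706496 ≈ -0.0024585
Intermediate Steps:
F = 80 (F = -5 + 85 = 80)
E = 345/2 (E = -3/2 + (80 + 94) = -3/2 + 174 = 345/2 ≈ 172.50)
Y(a) = 1/(2*a)
c(b) = b
P(H) = 3 + H (P(H) = H + 3 = 3 + H)
(P(E) + Y(96))/(-48119 - 23269) = ((3 + 345/2) + (½)/96)/(-48119 - 23269) = (351/2 + (½)*(1/96))/(-71388) = (351/2 + 1/192)*(-1/71388) = (33697/192)*(-1/71388) = -33697/13706496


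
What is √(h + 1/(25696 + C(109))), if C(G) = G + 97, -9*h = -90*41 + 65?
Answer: √30025457378/8634 ≈ 20.069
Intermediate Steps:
h = 3625/9 (h = -(-90*41 + 65)/9 = -(-3690 + 65)/9 = -⅑*(-3625) = 3625/9 ≈ 402.78)
C(G) = 97 + G
√(h + 1/(25696 + C(109))) = √(3625/9 + 1/(25696 + (97 + 109))) = √(3625/9 + 1/(25696 + 206)) = √(3625/9 + 1/25902) = √(10432751/25902) = √30025457378/8634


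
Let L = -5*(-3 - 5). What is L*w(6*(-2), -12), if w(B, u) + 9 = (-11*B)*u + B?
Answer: -64200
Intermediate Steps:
w(B, u) = -9 + B - 11*B*u (w(B, u) = -9 + ((-11*B)*u + B) = -9 + (-11*B*u + B) = -9 + (B - 11*B*u) = -9 + B - 11*B*u)
L = 40 (L = -5*(-8) = 40)
L*w(6*(-2), -12) = 40*(-9 + 6*(-2) - 11*6*(-2)*(-12)) = 40*(-9 - 12 - 11*(-12)*(-12)) = 40*(-9 - 12 - 1584) = 40*(-1605) = -64200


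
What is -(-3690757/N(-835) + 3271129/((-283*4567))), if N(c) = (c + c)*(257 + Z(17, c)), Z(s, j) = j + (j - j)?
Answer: 7927649461517/1247560904860 ≈ 6.3545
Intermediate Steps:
Z(s, j) = j (Z(s, j) = j + 0 = j)
N(c) = 2*c*(257 + c) (N(c) = (c + c)*(257 + c) = (2*c)*(257 + c) = 2*c*(257 + c))
-(-3690757/N(-835) + 3271129/((-283*4567))) = -(-3690757*(-1/(1670*(257 - 835))) + 3271129/((-283*4567))) = -(-3690757/(2*(-835)*(-578)) + 3271129/(-1292461)) = -(-3690757/965260 + 3271129*(-1/1292461)) = -(-3690757*1/965260 - 3271129/1292461) = -(-3690757/965260 - 3271129/1292461) = -1*(-7927649461517/1247560904860) = 7927649461517/1247560904860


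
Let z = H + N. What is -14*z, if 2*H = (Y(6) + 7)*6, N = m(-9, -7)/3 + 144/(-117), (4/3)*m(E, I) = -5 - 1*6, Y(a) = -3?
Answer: -2919/26 ≈ -112.27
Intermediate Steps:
m(E, I) = -33/4 (m(E, I) = 3*(-5 - 1*6)/4 = 3*(-5 - 6)/4 = (¾)*(-11) = -33/4)
N = -207/52 (N = -33/4/3 + 144/(-117) = -33/4*⅓ + 144*(-1/117) = -11/4 - 16/13 = -207/52 ≈ -3.9808)
H = 12 (H = ((-3 + 7)*6)/2 = (4*6)/2 = (½)*24 = 12)
z = 417/52 (z = 12 - 207/52 = 417/52 ≈ 8.0192)
-14*z = -14*417/52 = -2919/26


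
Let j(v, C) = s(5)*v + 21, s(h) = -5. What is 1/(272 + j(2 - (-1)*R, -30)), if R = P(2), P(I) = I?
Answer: 1/273 ≈ 0.0036630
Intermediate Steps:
R = 2
j(v, C) = 21 - 5*v (j(v, C) = -5*v + 21 = 21 - 5*v)
1/(272 + j(2 - (-1)*R, -30)) = 1/(272 + (21 - 5*(2 - (-1)*2))) = 1/(272 + (21 - 5*(2 - 1*(-2)))) = 1/(272 + (21 - 5*(2 + 2))) = 1/(272 + (21 - 5*4)) = 1/(272 + (21 - 20)) = 1/(272 + 1) = 1/273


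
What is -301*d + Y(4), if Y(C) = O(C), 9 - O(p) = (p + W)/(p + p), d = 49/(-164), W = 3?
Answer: 32163/328 ≈ 98.058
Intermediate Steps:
d = -49/164 (d = 49*(-1/164) = -49/164 ≈ -0.29878)
O(p) = 9 - (3 + p)/(2*p) (O(p) = 9 - (p + 3)/(p + p) = 9 - (3 + p)/(2*p))
Y(C) = (-3 + 17*C)/(2*C)
-301*d + Y(4) = -301*(-49/164) + (½)*(-3 + 17*4)/4 = 14749/164 + (½)*(¼)*(-3 + 68) = 14749/164 + (½)*(¼)*65 = 14749/164 + 65/8 = 32163/328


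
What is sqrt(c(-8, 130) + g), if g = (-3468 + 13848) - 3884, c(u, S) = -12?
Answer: 2*sqrt(1621) ≈ 80.523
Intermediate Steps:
g = 6496 (g = 10380 - 3884 = 6496)
sqrt(c(-8, 130) + g) = sqrt(-12 + 6496) = sqrt(6484) = 2*sqrt(1621)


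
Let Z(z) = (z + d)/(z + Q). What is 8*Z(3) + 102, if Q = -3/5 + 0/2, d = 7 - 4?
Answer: 122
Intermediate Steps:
d = 3
Q = -3/5 (Q = -3*1/5 + 0*(1/2) = -3/5 + 0 = -3/5 ≈ -0.60000)
Z(z) = (3 + z)/(-3/5 + z) (Z(z) = (z + 3)/(z - 3/5) = (3 + z)/(-3/5 + z))
8*Z(3) + 102 = 8*(5*(3 + 3)/(-3 + 5*3)) + 102 = 8*(5*6/(-3 + 15)) + 102 = 8*(5*6/12) + 102 = 8*(5*(1/12)*6) + 102 = 8*(5/2) + 102 = 20 + 102 = 122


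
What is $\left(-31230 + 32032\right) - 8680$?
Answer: $-7878$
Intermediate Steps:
$\left(-31230 + 32032\right) - 8680 = 802 - 8680 = -7878$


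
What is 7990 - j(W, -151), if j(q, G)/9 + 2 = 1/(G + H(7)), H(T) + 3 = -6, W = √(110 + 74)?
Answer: 1281289/160 ≈ 8008.1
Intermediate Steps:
W = 2*√46 (W = √184 = 2*√46 ≈ 13.565)
H(T) = -9 (H(T) = -3 - 6 = -9)
j(q, G) = -18 + 9/(-9 + G) (j(q, G) = -18 + 9/(G - 9) = -18 + 9/(-9 + G))
7990 - j(W, -151) = 7990 - 9*(19 - 2*(-151))/(-9 - 151) = 7990 - 9*(19 + 302)/(-160) = 7990 - 9*(-1)*321/160 = 7990 - 1*(-2889/160) = 7990 + 2889/160 = 1281289/160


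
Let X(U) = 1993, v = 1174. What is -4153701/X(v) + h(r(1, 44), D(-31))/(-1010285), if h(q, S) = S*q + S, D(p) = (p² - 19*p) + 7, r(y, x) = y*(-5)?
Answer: -4196409402381/2013498005 ≈ -2084.1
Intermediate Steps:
r(y, x) = -5*y
D(p) = 7 + p² - 19*p
h(q, S) = S + S*q
-4153701/X(v) + h(r(1, 44), D(-31))/(-1010285) = -4153701/1993 + ((7 + (-31)² - 19*(-31))*(1 - 5*1))/(-1010285) = -4153701*1/1993 + ((7 + 961 + 589)*(1 - 5))*(-1/1010285) = -4153701/1993 + (1557*(-4))*(-1/1010285) = -4153701/1993 - 6228*(-1/1010285) = -4153701/1993 + 6228/1010285 = -4196409402381/2013498005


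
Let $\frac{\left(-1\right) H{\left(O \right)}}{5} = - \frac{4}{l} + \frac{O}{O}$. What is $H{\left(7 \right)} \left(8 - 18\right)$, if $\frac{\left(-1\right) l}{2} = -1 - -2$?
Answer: $150$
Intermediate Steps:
$l = -2$ ($l = - 2 \left(-1 - -2\right) = - 2 \left(-1 + 2\right) = \left(-2\right) 1 = -2$)
$H{\left(O \right)} = -15$ ($H{\left(O \right)} = - 5 \left(- \frac{4}{-2} + \frac{O}{O}\right) = - 5 \left(\left(-4\right) \left(- \frac{1}{2}\right) + 1\right) = - 5 \left(2 + 1\right) = \left(-5\right) 3 = -15$)
$H{\left(7 \right)} \left(8 - 18\right) = - 15 \left(8 - 18\right) = \left(-15\right) \left(-10\right) = 150$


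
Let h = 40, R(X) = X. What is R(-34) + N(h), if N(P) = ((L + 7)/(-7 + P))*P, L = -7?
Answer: -34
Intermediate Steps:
N(P) = 0 (N(P) = ((-7 + 7)/(-7 + P))*P = (0/(-7 + P))*P = 0*P = 0)
R(-34) + N(h) = -34 + 0 = -34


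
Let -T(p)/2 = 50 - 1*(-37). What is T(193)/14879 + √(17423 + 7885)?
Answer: -174/14879 + 6*√703 ≈ 159.07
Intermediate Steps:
T(p) = -174 (T(p) = -2*(50 - 1*(-37)) = -2*(50 + 37) = -2*87 = -174)
T(193)/14879 + √(17423 + 7885) = -174/14879 + √(17423 + 7885) = -174*1/14879 + √25308 = -174/14879 + 6*√703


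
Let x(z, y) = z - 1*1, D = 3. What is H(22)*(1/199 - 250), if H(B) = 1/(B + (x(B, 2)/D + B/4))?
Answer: -1442/199 ≈ -7.2462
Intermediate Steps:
x(z, y) = -1 + z (x(z, y) = z - 1 = -1 + z)
H(B) = 1/(-⅓ + 19*B/12) (H(B) = 1/(B + ((-1 + B)/3 + B/4)) = 1/(B + ((-1 + B)*(⅓) + B*(¼))) = 1/(B + ((-⅓ + B/3) + B/4)) = 1/(B + (-⅓ + 7*B/12)) = 1/(-⅓ + 19*B/12))
H(22)*(1/199 - 250) = (12/(-4 + 19*22))*(1/199 - 250) = (12/(-4 + 418))*(1/199 - 250) = (12/414)*(-49749/199) = (12*(1/414))*(-49749/199) = (2/69)*(-49749/199) = -1442/199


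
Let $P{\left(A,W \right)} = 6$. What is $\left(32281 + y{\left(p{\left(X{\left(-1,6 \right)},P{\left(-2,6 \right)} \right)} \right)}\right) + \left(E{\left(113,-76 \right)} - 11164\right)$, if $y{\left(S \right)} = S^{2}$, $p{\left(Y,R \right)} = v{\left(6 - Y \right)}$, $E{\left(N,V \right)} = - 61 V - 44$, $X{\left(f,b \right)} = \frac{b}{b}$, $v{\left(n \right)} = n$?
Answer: $25734$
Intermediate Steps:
$X{\left(f,b \right)} = 1$
$E{\left(N,V \right)} = -44 - 61 V$
$p{\left(Y,R \right)} = 6 - Y$
$\left(32281 + y{\left(p{\left(X{\left(-1,6 \right)},P{\left(-2,6 \right)} \right)} \right)}\right) + \left(E{\left(113,-76 \right)} - 11164\right) = \left(32281 + \left(6 - 1\right)^{2}\right) - 6572 = \left(32281 + \left(6 - 1\right)^{2}\right) + \left(\left(-44 + 4636\right) - 11164\right) = \left(32281 + 5^{2}\right) + \left(4592 - 11164\right) = \left(32281 + 25\right) - 6572 = 32306 - 6572 = 25734$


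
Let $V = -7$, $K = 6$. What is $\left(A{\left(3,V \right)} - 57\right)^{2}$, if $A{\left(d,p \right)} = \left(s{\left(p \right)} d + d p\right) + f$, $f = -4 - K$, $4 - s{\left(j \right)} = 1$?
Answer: $6241$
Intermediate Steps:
$s{\left(j \right)} = 3$ ($s{\left(j \right)} = 4 - 1 = 3$)
$f = -10$ ($f = -4 - 6 = -10$)
$A{\left(d,p \right)} = -10 + 3 d + d p$ ($A{\left(d,p \right)} = \left(3 d + d p\right) - 10 = -10 + 3 d + d p$)
$\left(A{\left(3,V \right)} - 57\right)^{2} = \left(\left(-10 + 3 \cdot 3 + 3 \left(-7\right)\right) - 57\right)^{2} = \left(\left(-10 + 9 - 21\right) - 57\right)^{2} = \left(-22 - 57\right)^{2} = \left(-79\right)^{2} = 6241$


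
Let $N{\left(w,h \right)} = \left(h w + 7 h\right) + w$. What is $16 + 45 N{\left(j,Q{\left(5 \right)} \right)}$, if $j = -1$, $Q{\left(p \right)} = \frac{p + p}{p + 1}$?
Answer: $421$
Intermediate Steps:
$Q{\left(p \right)} = \frac{2 p}{1 + p}$
$N{\left(w,h \right)} = w + 7 h + h w$ ($N{\left(w,h \right)} = \left(7 h + h w\right) + w = w + 7 h + h w$)
$16 + 45 N{\left(j,Q{\left(5 \right)} \right)} = 16 + 45 \left(-1 + 7 \cdot 2 \cdot 5 \frac{1}{1 + 5} + 2 \cdot 5 \frac{1}{1 + 5} \left(-1\right)\right) = 16 + 45 \left(-1 + 7 \cdot 2 \cdot 5 \cdot \frac{1}{6} + 2 \cdot 5 \cdot \frac{1}{6} \left(-1\right)\right) = 16 + 45 \left(-1 + 7 \cdot \frac{5}{3} + \frac{5}{3} \left(-1\right)\right) = 16 + 45 \left(-1 + \frac{35}{3} - \frac{5}{3}\right) = 16 + 45 \cdot 9 = 16 + 405 = 421$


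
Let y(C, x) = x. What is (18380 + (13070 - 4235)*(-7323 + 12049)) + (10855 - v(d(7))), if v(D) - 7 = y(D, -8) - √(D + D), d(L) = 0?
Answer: 41783446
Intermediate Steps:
v(D) = -1 - √2*√D (v(D) = 7 + (-8 - √(D + D)) = 7 + (-8 - √(2*D)) = 7 + (-8 - √2*√D) = -1 - √2*√D)
(18380 + (13070 - 4235)*(-7323 + 12049)) + (10855 - v(d(7))) = (18380 + (13070 - 4235)*(-7323 + 12049)) + (10855 - (-1 - √2*√0)) = (18380 + 8835*4726) + (10855 - (-1 - 1*√2*0)) = (18380 + 41754210) + (10855 - (-1 + 0)) = 41772590 + (10855 - 1*(-1)) = 41772590 + (10855 + 1) = 41772590 + 10856 = 41783446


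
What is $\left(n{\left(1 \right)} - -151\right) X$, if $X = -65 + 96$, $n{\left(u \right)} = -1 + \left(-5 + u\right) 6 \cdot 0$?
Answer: $4650$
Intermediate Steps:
$n{\left(u \right)} = -1$ ($n{\left(u \right)} = -1 + \left(-30 + 6 u\right) 0 = -1 + 0 = -1$)
$X = 31$
$\left(n{\left(1 \right)} - -151\right) X = \left(-1 - -151\right) 31 = \left(-1 + 151\right) 31 = 150 \cdot 31 = 4650$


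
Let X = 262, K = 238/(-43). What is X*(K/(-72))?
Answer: 15589/774 ≈ 20.141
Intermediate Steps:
K = -238/43 (K = 238*(-1/43) = -238/43 ≈ -5.5349)
X*(K/(-72)) = 262*(-238/43/(-72)) = 262*(-238/43*(-1/72)) = 262*(119/1548) = 15589/774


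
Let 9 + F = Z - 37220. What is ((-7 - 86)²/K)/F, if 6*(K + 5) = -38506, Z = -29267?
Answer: 25947/1281244928 ≈ 2.0251e-5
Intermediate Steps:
K = -19268/3 (K = -5 + (⅙)*(-38506) = -5 - 19253/3 = -19268/3 ≈ -6422.7)
F = -66496 (F = -9 + (-29267 - 37220) = -9 - 66487 = -66496)
((-7 - 86)²/K)/F = ((-7 - 86)²/(-19268/3))/(-66496) = ((-93)²*(-3/19268))*(-1/66496) = (8649*(-3/19268))*(-1/66496) = -25947/19268*(-1/66496) = 25947/1281244928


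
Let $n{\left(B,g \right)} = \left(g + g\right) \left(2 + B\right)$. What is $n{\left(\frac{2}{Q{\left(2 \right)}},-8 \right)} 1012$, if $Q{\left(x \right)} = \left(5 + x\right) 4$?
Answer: $- \frac{234784}{7} \approx -33541.0$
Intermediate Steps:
$Q{\left(x \right)} = 20 + 4 x$
$n{\left(B,g \right)} = 2 g \left(2 + B\right)$
$n{\left(\frac{2}{Q{\left(2 \right)}},-8 \right)} 1012 = 2 \left(-8\right) \left(2 + \frac{2}{20 + 4 \cdot 2}\right) 1012 = 2 \left(-8\right) \left(2 + \frac{2}{20 + 8}\right) 1012 = 2 \left(-8\right) \left(2 + \frac{2}{28}\right) 1012 = 2 \left(-8\right) \left(2 + 2 \cdot \frac{1}{28}\right) 1012 = 2 \left(-8\right) \left(2 + \frac{1}{14}\right) 1012 = 2 \left(-8\right) \frac{29}{14} \cdot 1012 = \left(- \frac{232}{7}\right) 1012 = - \frac{234784}{7}$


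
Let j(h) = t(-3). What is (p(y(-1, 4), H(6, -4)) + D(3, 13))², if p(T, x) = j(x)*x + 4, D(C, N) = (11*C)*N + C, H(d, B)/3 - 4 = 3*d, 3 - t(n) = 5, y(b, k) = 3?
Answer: 92416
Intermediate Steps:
t(n) = -2 (t(n) = 3 - 1*5 = 3 - 5 = -2)
H(d, B) = 12 + 9*d (H(d, B) = 12 + 3*(3*d) = 12 + 9*d)
j(h) = -2
D(C, N) = C + 11*C*N (D(C, N) = 11*C*N + C = C + 11*C*N)
p(T, x) = 4 - 2*x (p(T, x) = -2*x + 4 = 4 - 2*x)
(p(y(-1, 4), H(6, -4)) + D(3, 13))² = ((4 - 2*(12 + 9*6)) + 3*(1 + 11*13))² = ((4 - 2*(12 + 54)) + 3*(1 + 143))² = ((4 - 2*66) + 3*144)² = ((4 - 132) + 432)² = (-128 + 432)² = 304² = 92416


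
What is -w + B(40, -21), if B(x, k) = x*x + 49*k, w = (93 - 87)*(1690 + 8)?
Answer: -9617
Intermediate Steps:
w = 10188 (w = 6*1698 = 10188)
B(x, k) = x**2 + 49*k
-w + B(40, -21) = -1*10188 + (40**2 + 49*(-21)) = -10188 + (1600 - 1029) = -10188 + 571 = -9617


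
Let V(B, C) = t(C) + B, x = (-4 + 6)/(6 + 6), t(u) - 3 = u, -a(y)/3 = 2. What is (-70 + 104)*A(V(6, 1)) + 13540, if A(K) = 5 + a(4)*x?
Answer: 13676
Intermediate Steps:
a(y) = -6 (a(y) = -3*2 = -6)
t(u) = 3 + u
x = 1/6 (x = 2/12 = 2*(1/12) = 1/6 ≈ 0.16667)
V(B, C) = 3 + B + C (V(B, C) = (3 + C) + B = 3 + B + C)
A(K) = 4 (A(K) = 5 - 6*1/6 = 5 - 1 = 4)
(-70 + 104)*A(V(6, 1)) + 13540 = (-70 + 104)*4 + 13540 = 34*4 + 13540 = 136 + 13540 = 13676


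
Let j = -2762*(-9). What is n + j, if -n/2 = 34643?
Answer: -44428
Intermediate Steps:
n = -69286 (n = -2*34643 = -69286)
j = 24858
n + j = -69286 + 24858 = -44428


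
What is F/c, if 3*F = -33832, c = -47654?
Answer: 16916/71481 ≈ 0.23665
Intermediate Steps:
F = -33832/3 (F = (⅓)*(-33832) = -33832/3 ≈ -11277.)
F/c = -33832/3/(-47654) = -33832/3*(-1/47654) = 16916/71481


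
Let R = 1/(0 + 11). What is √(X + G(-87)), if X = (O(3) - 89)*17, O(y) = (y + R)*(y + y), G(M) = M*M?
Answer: 2*√192731/11 ≈ 79.820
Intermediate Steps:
G(M) = M²
R = 1/11 ≈ 0.090909
O(y) = 2*y*(1/11 + y) (O(y) = (y + 1/11)*(y + y) = (1/11 + y)*(2*y) = 2*y*(1/11 + y))
X = -13175/11 (X = ((2/11)*3*(1 + 11*3) - 89)*17 = ((2/11)*3*(1 + 33) - 89)*17 = ((2/11)*3*34 - 89)*17 = (204/11 - 89)*17 = -775/11*17 = -13175/11 ≈ -1197.7)
√(X + G(-87)) = √(-13175/11 + (-87)²) = √(-13175/11 + 7569) = √(70084/11) = 2*√192731/11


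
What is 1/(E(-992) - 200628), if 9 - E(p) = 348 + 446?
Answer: -1/201413 ≈ -4.9649e-6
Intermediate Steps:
E(p) = -785 (E(p) = 9 - (348 + 446) = 9 - 1*794 = 9 - 794 = -785)
1/(E(-992) - 200628) = 1/(-785 - 200628) = 1/(-201413) = -1/201413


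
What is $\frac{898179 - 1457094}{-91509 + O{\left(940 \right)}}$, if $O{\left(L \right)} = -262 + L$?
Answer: $\frac{186305}{30277} \approx 6.1534$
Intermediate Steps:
$\frac{898179 - 1457094}{-91509 + O{\left(940 \right)}} = \frac{898179 - 1457094}{-91509 + \left(-262 + 940\right)} = - \frac{558915}{-91509 + 678} = - \frac{558915}{-90831} = \left(-558915\right) \left(- \frac{1}{90831}\right) = \frac{186305}{30277}$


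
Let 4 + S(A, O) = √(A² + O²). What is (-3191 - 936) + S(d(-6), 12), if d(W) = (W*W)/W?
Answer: -4131 + 6*√5 ≈ -4117.6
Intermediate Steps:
d(W) = W (d(W) = W²/W = W)
S(A, O) = -4 + √(A² + O²)
(-3191 - 936) + S(d(-6), 12) = (-3191 - 936) + (-4 + √((-6)² + 12²)) = -4127 + (-4 + √(36 + 144)) = -4127 + (-4 + √180) = -4127 + (-4 + 6*√5) = -4131 + 6*√5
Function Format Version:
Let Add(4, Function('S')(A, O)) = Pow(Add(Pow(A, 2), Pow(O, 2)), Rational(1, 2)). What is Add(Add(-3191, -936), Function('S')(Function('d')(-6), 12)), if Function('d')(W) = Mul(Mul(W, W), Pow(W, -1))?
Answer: Add(-4131, Mul(6, Pow(5, Rational(1, 2)))) ≈ -4117.6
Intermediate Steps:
Function('d')(W) = W (Function('d')(W) = Mul(Pow(W, 2), Pow(W, -1)) = W)
Function('S')(A, O) = Add(-4, Pow(Add(Pow(A, 2), Pow(O, 2)), Rational(1, 2)))
Add(Add(-3191, -936), Function('S')(Function('d')(-6), 12)) = Add(Add(-3191, -936), Add(-4, Pow(Add(Pow(-6, 2), Pow(12, 2)), Rational(1, 2)))) = Add(-4127, Add(-4, Pow(Add(36, 144), Rational(1, 2)))) = Add(-4127, Add(-4, Pow(180, Rational(1, 2)))) = Add(-4127, Add(-4, Mul(6, Pow(5, Rational(1, 2))))) = Add(-4131, Mul(6, Pow(5, Rational(1, 2))))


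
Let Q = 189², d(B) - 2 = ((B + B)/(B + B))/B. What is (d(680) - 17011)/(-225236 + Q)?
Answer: 11566119/128870200 ≈ 0.089750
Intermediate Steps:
d(B) = 2 + 1/B (d(B) = 2 + ((B + B)/(B + B))/B = 2 + ((2*B)/((2*B)))/B = 2 + ((2*B)*(1/(2*B)))/B = 2 + 1/B)
Q = 35721
(d(680) - 17011)/(-225236 + Q) = ((2 + 1/680) - 17011)/(-225236 + 35721) = ((2 + 1/680) - 17011)/(-189515) = (1361/680 - 17011)*(-1/189515) = -11566119/680*(-1/189515) = 11566119/128870200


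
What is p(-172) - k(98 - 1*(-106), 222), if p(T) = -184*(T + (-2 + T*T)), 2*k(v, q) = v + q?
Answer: -5411653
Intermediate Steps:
k(v, q) = q/2 + v/2 (k(v, q) = (v + q)/2 = (q + v)/2 = q/2 + v/2)
p(T) = 368 - 184*T - 184*T² (p(T) = -184*(T + (-2 + T²)) = -184*(-2 + T + T²) = 368 - 184*T - 184*T²)
p(-172) - k(98 - 1*(-106), 222) = (368 - 184*(-172) - 184*(-172)²) - ((½)*222 + (98 - 1*(-106))/2) = (368 + 31648 - 184*29584) - (111 + (98 + 106)/2) = (368 + 31648 - 5443456) - (111 + (½)*204) = -5411440 - (111 + 102) = -5411440 - 1*213 = -5411440 - 213 = -5411653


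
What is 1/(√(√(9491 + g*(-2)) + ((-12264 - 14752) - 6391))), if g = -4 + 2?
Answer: -I/√(33407 - 3*√1055) ≈ -0.0054792*I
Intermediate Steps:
g = -2
1/(√(√(9491 + g*(-2)) + ((-12264 - 14752) - 6391))) = 1/(√(√(9491 - 2*(-2)) + ((-12264 - 14752) - 6391))) = 1/(√(√(9491 + 4) + (-27016 - 6391))) = 1/(√(√9495 - 33407)) = 1/(√(3*√1055 - 33407)) = 1/(√(-33407 + 3*√1055)) = (-33407 + 3*√1055)^(-½)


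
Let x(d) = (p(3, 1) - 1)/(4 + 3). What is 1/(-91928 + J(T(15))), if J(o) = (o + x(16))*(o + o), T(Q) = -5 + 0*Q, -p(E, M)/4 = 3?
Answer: -7/643016 ≈ -1.0886e-5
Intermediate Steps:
p(E, M) = -12 (p(E, M) = -4*3 = -12)
T(Q) = -5 (T(Q) = -5 + 0 = -5)
x(d) = -13/7 (x(d) = (-12 - 1)/(4 + 3) = -13/7)
J(o) = 2*o*(-13/7 + o) (J(o) = (o - 13/7)*(o + o) = (-13/7 + o)*(2*o) = 2*o*(-13/7 + o))
1/(-91928 + J(T(15))) = 1/(-91928 + (2/7)*(-5)*(-13 + 7*(-5))) = 1/(-91928 + (2/7)*(-5)*(-13 - 35)) = 1/(-91928 + (2/7)*(-5)*(-48)) = 1/(-91928 + 480/7) = 1/(-643016/7) = -7/643016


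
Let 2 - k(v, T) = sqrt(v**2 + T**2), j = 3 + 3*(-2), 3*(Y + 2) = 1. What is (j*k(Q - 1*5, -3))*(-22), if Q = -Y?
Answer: 132 - 22*sqrt(181) ≈ -163.98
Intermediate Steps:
Y = -5/3 (Y = -2 + (1/3)*1 = -2 + 1/3 = -5/3 ≈ -1.6667)
Q = 5/3 (Q = -1*(-5/3) = 5/3 ≈ 1.6667)
j = -3 (j = 3 - 6 = -3)
k(v, T) = 2 - sqrt(T**2 + v**2) (k(v, T) = 2 - sqrt(v**2 + T**2) = 2 - sqrt(T**2 + v**2))
(j*k(Q - 1*5, -3))*(-22) = -3*(2 - sqrt((-3)**2 + (5/3 - 1*5)**2))*(-22) = -3*(2 - sqrt(9 + (5/3 - 5)**2))*(-22) = -3*(2 - sqrt(9 + (-10/3)**2))*(-22) = -3*(2 - sqrt(9 + 100/9))*(-22) = -3*(2 - sqrt(181/9))*(-22) = -3*(2 - sqrt(181)/3)*(-22) = (-6 + sqrt(181))*(-22) = 132 - 22*sqrt(181)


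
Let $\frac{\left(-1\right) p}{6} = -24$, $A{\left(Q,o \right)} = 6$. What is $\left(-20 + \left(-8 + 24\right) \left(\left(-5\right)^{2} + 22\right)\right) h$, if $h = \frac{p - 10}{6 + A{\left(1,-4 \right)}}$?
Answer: $8174$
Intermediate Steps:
$p = 144$ ($p = \left(-6\right) \left(-24\right) = 144$)
$h = \frac{67}{6}$ ($h = \frac{144 - 10}{6 + 6} = \frac{134}{12} = 134 \cdot \frac{1}{12} = \frac{67}{6} \approx 11.167$)
$\left(-20 + \left(-8 + 24\right) \left(\left(-5\right)^{2} + 22\right)\right) h = \left(-20 + \left(-8 + 24\right) \left(\left(-5\right)^{2} + 22\right)\right) \frac{67}{6} = \left(-20 + 16 \left(25 + 22\right)\right) \frac{67}{6} = \left(-20 + 16 \cdot 47\right) \frac{67}{6} = \left(-20 + 752\right) \frac{67}{6} = 732 \cdot \frac{67}{6} = 8174$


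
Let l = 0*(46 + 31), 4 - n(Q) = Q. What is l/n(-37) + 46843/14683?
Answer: 46843/14683 ≈ 3.1903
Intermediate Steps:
n(Q) = 4 - Q
l = 0 (l = 0*77 = 0)
l/n(-37) + 46843/14683 = 0/(4 - 1*(-37)) + 46843/14683 = 0/(4 + 37) + 46843*(1/14683) = 0/41 + 46843/14683 = 0*(1/41) + 46843/14683 = 0 + 46843/14683 = 46843/14683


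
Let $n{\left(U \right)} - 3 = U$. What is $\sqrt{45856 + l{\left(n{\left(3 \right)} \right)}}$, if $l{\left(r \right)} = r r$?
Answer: $2 \sqrt{11473} \approx 214.22$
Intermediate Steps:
$n{\left(U \right)} = 3 + U$
$l{\left(r \right)} = r^{2}$
$\sqrt{45856 + l{\left(n{\left(3 \right)} \right)}} = \sqrt{45856 + \left(3 + 3\right)^{2}} = \sqrt{45856 + 6^{2}} = \sqrt{45856 + 36} = \sqrt{45892} = 2 \sqrt{11473}$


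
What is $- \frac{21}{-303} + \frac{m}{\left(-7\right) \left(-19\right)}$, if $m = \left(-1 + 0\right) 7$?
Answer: $\frac{32}{1919} \approx 0.016675$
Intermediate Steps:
$m = -7$ ($m = \left(-1\right) 7 = -7$)
$- \frac{21}{-303} + \frac{m}{\left(-7\right) \left(-19\right)} = - \frac{21}{-303} - \frac{7}{\left(-7\right) \left(-19\right)} = \left(-21\right) \left(- \frac{1}{303}\right) - \frac{7}{133} = \frac{7}{101} - \frac{1}{19} = \frac{32}{1919}$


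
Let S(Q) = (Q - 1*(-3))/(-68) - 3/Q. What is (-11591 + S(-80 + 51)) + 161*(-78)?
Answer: -23810435/986 ≈ -24149.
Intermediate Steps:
S(Q) = -3/68 - 3/Q - Q/68 (S(Q) = (Q + 3)*(-1/68) - 3/Q = (3 + Q)*(-1/68) - 3/Q = (-3/68 - Q/68) - 3/Q = -3/68 - 3/Q - Q/68)
(-11591 + S(-80 + 51)) + 161*(-78) = (-11591 + (-204 - (-80 + 51)*(3 + (-80 + 51)))/(68*(-80 + 51))) + 161*(-78) = (-11591 + (1/68)*(-204 - 1*(-29)*(3 - 29))/(-29)) - 12558 = (-11591 + (1/68)*(-1/29)*(-204 - 1*(-29)*(-26))) - 12558 = (-11591 + (1/68)*(-1/29)*(-204 - 754)) - 12558 = (-11591 + (1/68)*(-1/29)*(-958)) - 12558 = (-11591 + 479/986) - 12558 = -11428247/986 - 12558 = -23810435/986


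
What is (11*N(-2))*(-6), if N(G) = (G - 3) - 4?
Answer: 594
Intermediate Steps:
N(G) = -7 + G (N(G) = (-3 + G) - 4 = -7 + G)
(11*N(-2))*(-6) = (11*(-7 - 2))*(-6) = (11*(-9))*(-6) = -99*(-6) = 594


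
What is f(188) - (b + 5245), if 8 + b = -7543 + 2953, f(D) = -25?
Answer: -672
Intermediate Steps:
b = -4598 (b = -8 + (-7543 + 2953) = -8 - 4590 = -4598)
f(188) - (b + 5245) = -25 - (-4598 + 5245) = -25 - 1*647 = -25 - 647 = -672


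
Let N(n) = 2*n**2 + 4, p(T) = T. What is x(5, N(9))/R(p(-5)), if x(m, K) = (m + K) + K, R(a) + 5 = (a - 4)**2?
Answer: 337/76 ≈ 4.4342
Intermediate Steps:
N(n) = 4 + 2*n**2
R(a) = -5 + (-4 + a)**2 (R(a) = -5 + (a - 4)**2 = -5 + (-4 + a)**2)
x(m, K) = m + 2*K (x(m, K) = (K + m) + K = m + 2*K)
x(5, N(9))/R(p(-5)) = (5 + 2*(4 + 2*9**2))/(-5 + (-4 - 5)**2) = (5 + 2*(4 + 2*81))/(-5 + (-9)**2) = (5 + 2*(4 + 162))/(-5 + 81) = (5 + 2*166)/76 = (5 + 332)*(1/76) = 337*(1/76) = 337/76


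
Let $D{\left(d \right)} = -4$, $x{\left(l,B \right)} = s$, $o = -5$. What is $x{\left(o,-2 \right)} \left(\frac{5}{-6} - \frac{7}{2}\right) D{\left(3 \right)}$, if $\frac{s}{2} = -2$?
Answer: $- \frac{208}{3} \approx -69.333$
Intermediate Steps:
$s = -4$ ($s = 2 \left(-2\right) = -4$)
$x{\left(l,B \right)} = -4$
$x{\left(o,-2 \right)} \left(\frac{5}{-6} - \frac{7}{2}\right) D{\left(3 \right)} = - 4 \left(\frac{5}{-6} - \frac{7}{2}\right) \left(-4\right) = - 4 \left(5 \left(- \frac{1}{6}\right) - \frac{7}{2}\right) \left(-4\right) = - 4 \left(- \frac{5}{6} - \frac{7}{2}\right) \left(-4\right) = \left(-4\right) \left(- \frac{13}{3}\right) \left(-4\right) = \frac{52}{3} \left(-4\right) = - \frac{208}{3}$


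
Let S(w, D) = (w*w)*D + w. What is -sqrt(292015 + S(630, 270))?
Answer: -sqrt(107455645) ≈ -10366.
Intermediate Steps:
S(w, D) = w + D*w**2 (S(w, D) = w**2*D + w = D*w**2 + w = w + D*w**2)
-sqrt(292015 + S(630, 270)) = -sqrt(292015 + 630*(1 + 270*630)) = -sqrt(292015 + 630*(1 + 170100)) = -sqrt(292015 + 630*170101) = -sqrt(292015 + 107163630) = -sqrt(107455645)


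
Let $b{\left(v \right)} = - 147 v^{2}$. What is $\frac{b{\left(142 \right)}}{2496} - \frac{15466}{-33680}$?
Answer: $- \frac{519752887}{437840} \approx -1187.1$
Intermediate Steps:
$\frac{b{\left(142 \right)}}{2496} - \frac{15466}{-33680} = \frac{\left(-147\right) 142^{2}}{2496} - \frac{15466}{-33680} = \left(-147\right) 20164 \cdot \frac{1}{2496} - - \frac{7733}{16840} = \left(-2964108\right) \frac{1}{2496} + \frac{7733}{16840} = - \frac{247009}{208} + \frac{7733}{16840} = - \frac{519752887}{437840}$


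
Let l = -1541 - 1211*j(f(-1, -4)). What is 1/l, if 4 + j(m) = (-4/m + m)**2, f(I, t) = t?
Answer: -1/7596 ≈ -0.00013165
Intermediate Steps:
j(m) = -4 + (m - 4/m)**2 (j(m) = -4 + (-4/m + m)**2 = -4 + (m - 4/m)**2)
l = -7596 (l = -1541 - 1211*(-12 + (-4)**2 + 16/(-4)**2) = -1541 - 1211*(-12 + 16 + 16*(1/16)) = -1541 - 1211*(-12 + 16 + 1) = -1541 - 1211*5 = -1541 - 6055 = -7596)
1/l = 1/(-7596) = -1/7596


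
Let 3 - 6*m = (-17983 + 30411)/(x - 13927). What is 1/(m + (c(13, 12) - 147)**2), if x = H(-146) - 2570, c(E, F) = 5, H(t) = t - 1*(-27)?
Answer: 24924/502583105 ≈ 4.9592e-5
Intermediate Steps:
H(t) = 27 + t (H(t) = t + 27 = 27 + t)
x = -2689 (x = (27 - 146) - 2570 = -119 - 2570 = -2689)
m = 15569/24924 (m = 1/2 - (-17983 + 30411)/(6*(-2689 - 13927)) = 1/2 - 6214/(3*(-16616)) = 1/2 - 6214*(-1)/(3*16616) = 1/2 - 1/6*(-3107/4154) = 1/2 + 3107/24924 = 15569/24924 ≈ 0.62466)
1/(m + (c(13, 12) - 147)**2) = 1/(15569/24924 + (5 - 147)**2) = 1/(15569/24924 + (-142)**2) = 1/(15569/24924 + 20164) = 1/(502583105/24924) = 24924/502583105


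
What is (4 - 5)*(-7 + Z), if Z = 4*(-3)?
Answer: 19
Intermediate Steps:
Z = -12
(4 - 5)*(-7 + Z) = (4 - 5)*(-7 - 12) = -1*(-19) = 19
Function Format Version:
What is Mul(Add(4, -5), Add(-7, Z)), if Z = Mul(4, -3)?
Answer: 19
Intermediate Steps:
Z = -12
Mul(Add(4, -5), Add(-7, Z)) = Mul(Add(4, -5), Add(-7, -12)) = Mul(-1, -19) = 19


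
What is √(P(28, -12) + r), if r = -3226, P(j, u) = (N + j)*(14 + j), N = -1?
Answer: 2*I*√523 ≈ 45.738*I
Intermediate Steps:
P(j, u) = (-1 + j)*(14 + j)
√(P(28, -12) + r) = √((-14 + 28² + 13*28) - 3226) = √((-14 + 784 + 364) - 3226) = √(1134 - 3226) = √(-2092) = 2*I*√523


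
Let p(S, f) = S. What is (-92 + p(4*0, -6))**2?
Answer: 8464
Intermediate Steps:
(-92 + p(4*0, -6))**2 = (-92 + 4*0)**2 = (-92 + 0)**2 = (-92)**2 = 8464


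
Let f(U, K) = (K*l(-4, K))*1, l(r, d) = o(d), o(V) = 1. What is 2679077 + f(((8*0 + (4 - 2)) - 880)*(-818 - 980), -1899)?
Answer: 2677178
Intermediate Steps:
l(r, d) = 1
f(U, K) = K (f(U, K) = (K*1)*1 = K*1 = K)
2679077 + f(((8*0 + (4 - 2)) - 880)*(-818 - 980), -1899) = 2679077 - 1899 = 2677178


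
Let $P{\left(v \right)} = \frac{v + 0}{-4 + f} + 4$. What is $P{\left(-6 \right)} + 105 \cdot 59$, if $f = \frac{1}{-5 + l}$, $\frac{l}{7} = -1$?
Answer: $\frac{303823}{49} \approx 6200.5$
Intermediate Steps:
$l = -7$ ($l = 7 \left(-1\right) = -7$)
$f = - \frac{1}{12}$ ($f = \frac{1}{-5 - 7} = \frac{1}{-12} = - \frac{1}{12} \approx -0.083333$)
$P{\left(v \right)} = 4 - \frac{12 v}{49}$ ($P{\left(v \right)} = \frac{v + 0}{-4 - \frac{1}{12}} + 4 = \frac{v}{- \frac{49}{12}} + 4 = v \left(- \frac{12}{49}\right) + 4 = - \frac{12 v}{49} + 4 = 4 - \frac{12 v}{49}$)
$P{\left(-6 \right)} + 105 \cdot 59 = \left(4 - - \frac{72}{49}\right) + 105 \cdot 59 = \left(4 + \frac{72}{49}\right) + 6195 = \frac{268}{49} + 6195 = \frac{303823}{49}$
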